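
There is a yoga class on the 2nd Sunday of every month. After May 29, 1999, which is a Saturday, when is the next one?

May 1999 starts on a Saturday; its first Sunday is the 2nd, so the 2nd Sunday is the 9th — May 9, 1999.
That is not after May 29, 1999, so look at Jun 1999.
Jun 1999 starts on a Tuesday; its first Sunday is the 6th, so the 2nd Sunday is the 13th — Jun 13, 1999.

Jun 13, 1999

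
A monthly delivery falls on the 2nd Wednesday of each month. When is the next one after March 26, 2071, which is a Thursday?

March 2071 starts on a Sunday; its first Wednesday is the 4th, so the 2nd Wednesday is the 11th — March 11, 2071.
That is not after March 26, 2071, so look at April 2071.
April 2071 starts on a Wednesday; its first Wednesday is the 1st, so the 2nd Wednesday is the 8th — April 8, 2071.

April 8, 2071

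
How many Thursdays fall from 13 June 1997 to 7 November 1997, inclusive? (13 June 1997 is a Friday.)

21

13 June 1997 is a Friday; the first Thursday on or after it is 19 June 1997 (6 days later).
From 19 June 1997 to 7 November 1997: 11 + 31 + 31 + 30 + 31 + 7 = 141 days (rest of June, July, August, September, October, November).
141 ÷ 7 = 20 full weeks with remainder 1, so 20 more Thursdays after the first → 21.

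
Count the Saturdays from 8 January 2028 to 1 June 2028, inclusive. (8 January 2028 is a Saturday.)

8 January 2028 is a Saturday; the first Saturday on or after it is 8 January 2028.
From 8 January 2028 to 1 June 2028: 23 + 29 + 31 + 30 + 31 + 1 = 145 days (rest of January, February, March, April, May, June).
145 ÷ 7 = 20 full weeks with remainder 5, so 20 more Saturdays after the first → 21.

21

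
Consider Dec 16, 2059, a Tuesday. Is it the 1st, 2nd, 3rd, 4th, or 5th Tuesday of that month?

Day 16 falls in week ⌈16/7⌉ of the month.
Days 1–7 hold the 1st Tuesday, 8–14 the 2nd, 15–21 the 3rd, 22–28 the 4th, 29–31 the 5th.
16 is in the range for the 3rd.

3rd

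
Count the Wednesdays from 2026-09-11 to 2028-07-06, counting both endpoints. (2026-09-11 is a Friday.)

2026-09-11 is a Friday; the first Wednesday on or after it is 2026-09-16 (5 days later).
From 2026-09-16 to 2028-07-06: 106 + 365 + 188 = 659 days (rest of 2026, 2027, to 2028-07-06 in 2028).
659 ÷ 7 = 94 full weeks with remainder 1, so 94 more Wednesdays after the first → 95.

95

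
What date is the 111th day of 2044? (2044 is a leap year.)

January has 31 days (111 − 31 = 80 remain).
February has 29 days (80 − 29 = 51 remain).
March has 31 days (51 − 31 = 20 remain).
20 into April → April 20.

20 April 2044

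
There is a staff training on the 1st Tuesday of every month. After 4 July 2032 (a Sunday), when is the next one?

July 2032 starts on a Thursday, so its 1st Tuesday is 6 July 2032 (5 days in).
6 July 2032 is after 4 July 2032, so that is the next one.

6 July 2032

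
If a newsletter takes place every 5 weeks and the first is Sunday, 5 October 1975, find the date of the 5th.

22 February 1976

The 5th occurrence is 4 intervals after the first: 4 × 35 = 140 days after 5 October 1975.
October has 31 days — 26 days to the end of October leaves 114.
November has 30 days (84 left).
December has 31 days (53 left).
January has 31 days (22 left).
22 days into February → 22 February 1976.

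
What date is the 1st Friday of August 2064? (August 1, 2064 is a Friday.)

August 1, 2064

August 2064 begins on a Friday, so the first Friday is August 1.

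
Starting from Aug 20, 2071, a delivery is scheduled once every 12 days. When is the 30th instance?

Aug 2, 2072

The 30th occurrence is 29 intervals after the first: 29 × 12 = 348 days after Aug 20, 2071.
Aug has 31 days — 11 days to the end of Aug leaves 337.
Sep has 30 days (307 left).
Oct has 31 days (276 left).
Nov has 30 days (246 left).
Dec has 31 days (215 left).
Jan has 31 days (184 left).
Feb has 29 days (155 left).
Mar has 31 days (124 left).
Apr has 30 days (94 left).
May has 31 days (63 left).
Jun has 30 days (33 left).
Jul has 31 days (2 left).
2 days into Aug → Aug 2, 2072.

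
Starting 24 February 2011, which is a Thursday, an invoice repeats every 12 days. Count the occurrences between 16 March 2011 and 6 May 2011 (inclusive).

4

Occurrences land 12·i days after 24 February 2011 for i = 0, 1, 2, …
16 March 2011 is 20 days after the start; 20 ÷ 12 = 1 remainder 8; since the remainder is 8, round up to i = 2. First occurrence in the window: #3 on 20 March 2011 (2×12 = 24 days in).
6 May 2011 is 71 days after the start; 71 ÷ 12 = 5 remainder 11. Last occurrence in the window: #6 on 25 April 2011.
Occurrences #3 through #6: 4 in total.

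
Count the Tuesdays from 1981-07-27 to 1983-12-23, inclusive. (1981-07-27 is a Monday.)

126

1981-07-27 is a Monday; the first Tuesday on or after it is 1981-07-28 (1 day later).
From 1981-07-28 to 1983-12-23: 156 + 365 + 357 = 878 days (rest of 1981, 1982, to 1983-12-23 in 1983).
878 ÷ 7 = 125 full weeks with remainder 3, so 125 more Tuesdays after the first → 126.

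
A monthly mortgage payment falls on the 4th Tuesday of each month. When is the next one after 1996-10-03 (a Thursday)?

October 1996 starts on a Tuesday; its first Tuesday is the 1st, so the 4th Tuesday is the 22nd — 1996-10-22.
1996-10-22 is after 1996-10-03, so that is the next one.

1996-10-22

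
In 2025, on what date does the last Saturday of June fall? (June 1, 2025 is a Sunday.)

2025-06-28

June 2025 begins on a Sunday, so the first Saturday is June 7 (6 days later).
June 2025 has 30 days. Adding weeks: 7, 14, 21, 28 — the last one ≤ 30 is the 28th.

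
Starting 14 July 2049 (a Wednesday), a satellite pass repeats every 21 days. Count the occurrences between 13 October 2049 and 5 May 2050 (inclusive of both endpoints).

10

Occurrences land 21·i days after 14 July 2049 for i = 0, 1, 2, …
13 October 2049 is 91 days after the start; 91 ÷ 21 = 4 remainder 7; since the remainder is 7, round up to i = 5. First occurrence in the window: #6 on 27 October 2049 (5×21 = 105 days in).
5 May 2050 is 295 days after the start; 295 ÷ 21 = 14 remainder 1. Last occurrence in the window: #15 on 4 May 2050.
Occurrences #6 through #15: 10 in total.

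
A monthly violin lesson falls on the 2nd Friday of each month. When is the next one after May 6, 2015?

May 8, 2015

May 2015 starts on a Friday; its first Friday is the 1st, so the 2nd Friday is the 8th — May 8, 2015.
May 8, 2015 is after May 6, 2015, so that is the next one.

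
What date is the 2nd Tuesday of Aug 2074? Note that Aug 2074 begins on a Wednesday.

Aug 14, 2074

Aug 2074 begins on a Wednesday, so the first Tuesday is Aug 7 (6 days later).
The 2nd Tuesday is 1 weeks later: 7 + 7 = 14.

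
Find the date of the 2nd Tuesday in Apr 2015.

Apr 14, 2015

The first Tuesday of Apr 2015 is Apr 7.
The 2nd Tuesday is 1 weeks later: 7 + 7 = 14.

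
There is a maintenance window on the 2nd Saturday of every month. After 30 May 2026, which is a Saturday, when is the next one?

May 2026 starts on a Friday; its first Saturday is the 2nd, so the 2nd Saturday is the 9th — 9 May 2026.
That is not after 30 May 2026, so look at June 2026.
June 2026 starts on a Monday; its first Saturday is the 6th, so the 2nd Saturday is the 13th — 13 June 2026.

13 June 2026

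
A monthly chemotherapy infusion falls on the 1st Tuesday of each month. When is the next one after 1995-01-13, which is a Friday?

1995-02-07

January 1995 starts on a Sunday, so its 1st Tuesday is 1995-01-03 (2 days in).
That is not after 1995-01-13, so look at February 1995.
February 1995 starts on a Wednesday, so its 1st Tuesday is 1995-02-07 (6 days in).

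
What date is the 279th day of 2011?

October 6, 2011

January has 31 days (279 − 31 = 248 remain).
February has 28 days (248 − 28 = 220 remain).
March has 31 days (220 − 31 = 189 remain).
April has 30 days (189 − 30 = 159 remain).
May has 31 days (159 − 31 = 128 remain).
June has 30 days (128 − 30 = 98 remain).
July has 31 days (98 − 31 = 67 remain).
August has 31 days (67 − 31 = 36 remain).
September has 30 days (36 − 30 = 6 remain).
6 into October → October 6.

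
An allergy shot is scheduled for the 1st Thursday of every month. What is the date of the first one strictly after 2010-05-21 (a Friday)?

2010-06-03

May 2010 starts on a Saturday, so its 1st Thursday is 2010-05-06 (5 days in).
That is not after 2010-05-21, so look at June 2010.
June 2010 starts on a Tuesday, so its 1st Thursday is 2010-06-03 (2 days in).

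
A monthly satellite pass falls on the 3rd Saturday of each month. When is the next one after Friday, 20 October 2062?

October 2062 starts on a Sunday; its first Saturday is the 7th, so the 3rd Saturday is the 21st — 21 October 2062.
21 October 2062 is after 20 October 2062, so that is the next one.

21 October 2062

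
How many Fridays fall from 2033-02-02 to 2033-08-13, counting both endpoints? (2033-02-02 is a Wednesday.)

2033-02-02 is a Wednesday; the first Friday on or after it is 2033-02-04 (2 days later).
From 2033-02-04 to 2033-08-13: 24 + 31 + 30 + 31 + 30 + 31 + 13 = 190 days (rest of February, March, April, May, June, July, August).
190 ÷ 7 = 27 full weeks with remainder 1, so 27 more Fridays after the first → 28.

28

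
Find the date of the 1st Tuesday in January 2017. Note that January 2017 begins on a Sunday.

January 2017 begins on a Sunday, so the first Tuesday is January 3 (2 days later).

January 3, 2017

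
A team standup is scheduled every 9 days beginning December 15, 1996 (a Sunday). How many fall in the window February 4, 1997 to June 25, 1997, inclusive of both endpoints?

16

Occurrences land 9·i days after December 15, 1996 for i = 0, 1, 2, …
February 4, 1997 is 51 days after the start; 51 ÷ 9 = 5 remainder 6; since the remainder is 6, round up to i = 6. First occurrence in the window: #7 on February 7, 1997 (6×9 = 54 days in).
June 25, 1997 is 192 days after the start; 192 ÷ 9 = 21 remainder 3. Last occurrence in the window: #22 on June 22, 1997.
Occurrences #7 through #22: 16 in total.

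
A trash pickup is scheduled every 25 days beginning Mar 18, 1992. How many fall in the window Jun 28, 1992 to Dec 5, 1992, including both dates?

6

Occurrences land 25·i days after Mar 18, 1992 for i = 0, 1, 2, …
Jun 28, 1992 is 102 days after the start; 102 ÷ 25 = 4 remainder 2; since the remainder is 2, round up to i = 5. First occurrence in the window: #6 on Jul 21, 1992 (5×25 = 125 days in).
Dec 5, 1992 is 262 days after the start; 262 ÷ 25 = 10 remainder 12. Last occurrence in the window: #11 on Nov 23, 1992.
Occurrences #6 through #11: 6 in total.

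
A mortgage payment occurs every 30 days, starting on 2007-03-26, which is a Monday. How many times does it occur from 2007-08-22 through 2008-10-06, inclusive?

14

Occurrences land 30·i days after 2007-03-26 for i = 0, 1, 2, …
2007-08-22 is 149 days after the start; 149 ÷ 30 = 4 remainder 29; since the remainder is 29, round up to i = 5. First occurrence in the window: #6 on 2007-08-23 (5×30 = 150 days in).
2008-10-06 is 560 days after the start; 560 ÷ 30 = 18 remainder 20. Last occurrence in the window: #19 on 2008-09-16.
Occurrences #6 through #19: 14 in total.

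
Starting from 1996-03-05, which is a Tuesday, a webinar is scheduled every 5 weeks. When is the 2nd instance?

1996-04-09

The 2nd occurrence is 1 interval after the first: 1 × 35 = 35 days after 1996-03-05.
March has 31 days — 26 days to the end of March leaves 9.
9 days into April → 1996-04-09.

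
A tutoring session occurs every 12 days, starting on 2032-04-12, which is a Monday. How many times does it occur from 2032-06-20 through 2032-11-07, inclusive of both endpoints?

12

Occurrences land 12·i days after 2032-04-12 for i = 0, 1, 2, …
2032-06-20 is 69 days after the start; 69 ÷ 12 = 5 remainder 9; since the remainder is 9, round up to i = 6. First occurrence in the window: #7 on 2032-06-23 (6×12 = 72 days in).
2032-11-07 is 209 days after the start; 209 ÷ 12 = 17 remainder 5. Last occurrence in the window: #18 on 2032-11-02.
Occurrences #7 through #18: 12 in total.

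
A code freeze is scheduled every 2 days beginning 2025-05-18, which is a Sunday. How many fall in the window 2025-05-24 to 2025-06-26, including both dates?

Occurrences land 2·i days after 2025-05-18 for i = 0, 1, 2, …
2025-05-24 is 6 days after the start; 6 ÷ 2 = 3 remainder 0. First occurrence in the window: #4 on 2025-05-24 (3×2 = 6 days in).
2025-06-26 is 39 days after the start; 39 ÷ 2 = 19 remainder 1. Last occurrence in the window: #20 on 2025-06-25.
Occurrences #4 through #20: 17 in total.

17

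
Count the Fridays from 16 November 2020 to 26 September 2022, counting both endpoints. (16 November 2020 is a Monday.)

97

16 November 2020 is a Monday; the first Friday on or after it is 20 November 2020 (4 days later).
From 20 November 2020 to 26 September 2022: 41 + 365 + 269 = 675 days (rest of 2020, 2021, to 26 September 2022 in 2022).
675 ÷ 7 = 96 full weeks with remainder 3, so 96 more Fridays after the first → 97.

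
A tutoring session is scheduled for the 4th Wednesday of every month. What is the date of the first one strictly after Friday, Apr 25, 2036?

Apr 2036 starts on a Tuesday; its first Wednesday is the 2nd, so the 4th Wednesday is the 23rd — Apr 23, 2036.
That is not after Apr 25, 2036, so look at May 2036.
May 2036 starts on a Thursday; its first Wednesday is the 7th, so the 4th Wednesday is the 28th — May 28, 2036.

May 28, 2036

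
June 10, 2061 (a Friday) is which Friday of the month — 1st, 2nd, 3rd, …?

2nd

Day 10 falls in week ⌈10/7⌉ of the month.
Days 1–7 hold the 1st Friday, 8–14 the 2nd, 15–21 the 3rd, 22–28 the 4th, 29–31 the 5th.
10 is in the range for the 2nd.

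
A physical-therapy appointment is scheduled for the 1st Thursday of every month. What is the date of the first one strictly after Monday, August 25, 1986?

September 4, 1986

August 1986 starts on a Friday, so its 1st Thursday is August 7, 1986 (6 days in).
That is not after August 25, 1986, so look at September 1986.
September 1986 starts on a Monday, so its 1st Thursday is September 4, 1986 (3 days in).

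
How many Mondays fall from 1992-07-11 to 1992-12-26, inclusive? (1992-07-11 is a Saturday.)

24

1992-07-11 is a Saturday; the first Monday on or after it is 1992-07-13 (2 days later).
From 1992-07-13 to 1992-12-26: 18 + 31 + 30 + 31 + 30 + 26 = 166 days (rest of July, August, September, October, November, December).
166 ÷ 7 = 23 full weeks with remainder 5, so 23 more Mondays after the first → 24.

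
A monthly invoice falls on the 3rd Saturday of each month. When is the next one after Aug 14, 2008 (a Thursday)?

Aug 2008 starts on a Friday; its first Saturday is the 2nd, so the 3rd Saturday is the 16th — Aug 16, 2008.
Aug 16, 2008 is after Aug 14, 2008, so that is the next one.

Aug 16, 2008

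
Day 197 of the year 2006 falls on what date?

16 July 2006

January has 31 days (197 − 31 = 166 remain).
February has 28 days (166 − 28 = 138 remain).
March has 31 days (138 − 31 = 107 remain).
April has 30 days (107 − 30 = 77 remain).
May has 31 days (77 − 31 = 46 remain).
June has 30 days (46 − 30 = 16 remain).
16 into July → July 16.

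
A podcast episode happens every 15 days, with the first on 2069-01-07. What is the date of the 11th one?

The 11th occurrence is 10 intervals after the first: 10 × 15 = 150 days after 2069-01-07.
January has 31 days — 24 days to the end of January leaves 126.
February has 28 days (98 left).
March has 31 days (67 left).
April has 30 days (37 left).
May has 31 days (6 left).
6 days into June → 2069-06-06.

2069-06-06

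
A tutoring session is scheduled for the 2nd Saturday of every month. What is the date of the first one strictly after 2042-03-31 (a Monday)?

March 2042 starts on a Saturday; its first Saturday is the 1st, so the 2nd Saturday is the 8th — 2042-03-08.
That is not after 2042-03-31, so look at April 2042.
April 2042 starts on a Tuesday; its first Saturday is the 5th, so the 2nd Saturday is the 12th — 2042-04-12.

2042-04-12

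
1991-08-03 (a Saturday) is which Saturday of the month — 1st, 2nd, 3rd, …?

1st

Day 3 falls in week ⌈3/7⌉ of the month.
Days 1–7 hold the 1st Saturday, 8–14 the 2nd, 15–21 the 3rd, 22–28 the 4th, 29–31 the 5th.
3 is in the range for the 1st.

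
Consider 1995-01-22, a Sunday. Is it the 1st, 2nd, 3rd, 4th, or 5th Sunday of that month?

Day 22 falls in week ⌈22/7⌉ of the month.
Days 1–7 hold the 1st Sunday, 8–14 the 2nd, 15–21 the 3rd, 22–28 the 4th, 29–31 the 5th.
22 is in the range for the 4th.

4th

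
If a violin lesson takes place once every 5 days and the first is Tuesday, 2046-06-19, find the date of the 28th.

The 28th occurrence is 27 intervals after the first: 27 × 5 = 135 days after 2046-06-19.
June has 30 days — 11 days to the end of June leaves 124.
July has 31 days (93 left).
August has 31 days (62 left).
September has 30 days (32 left).
October has 31 days (1 left).
1 day into November → 2046-11-01.

2046-11-01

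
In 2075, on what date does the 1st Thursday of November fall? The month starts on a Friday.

7 November 2075

November 2075 begins on a Friday, so the first Thursday is November 7 (6 days later).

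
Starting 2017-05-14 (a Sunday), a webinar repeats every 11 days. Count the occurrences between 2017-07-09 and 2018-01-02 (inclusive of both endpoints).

16

Occurrences land 11·i days after 2017-05-14 for i = 0, 1, 2, …
2017-07-09 is 56 days after the start; 56 ÷ 11 = 5 remainder 1; since the remainder is 1, round up to i = 6. First occurrence in the window: #7 on 2017-07-19 (6×11 = 66 days in).
2018-01-02 is 233 days after the start; 233 ÷ 11 = 21 remainder 2. Last occurrence in the window: #22 on 2017-12-31.
Occurrences #7 through #22: 16 in total.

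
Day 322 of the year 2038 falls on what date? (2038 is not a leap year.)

Nov 18, 2038

Jan has 31 days (322 − 31 = 291 remain).
Feb has 28 days (291 − 28 = 263 remain).
Mar has 31 days (263 − 31 = 232 remain).
Apr has 30 days (232 − 30 = 202 remain).
May has 31 days (202 − 31 = 171 remain).
Jun has 30 days (171 − 30 = 141 remain).
Jul has 31 days (141 − 31 = 110 remain).
Aug has 31 days (110 − 31 = 79 remain).
Sep has 30 days (79 − 30 = 49 remain).
Oct has 31 days (49 − 31 = 18 remain).
18 into Nov → Nov 18.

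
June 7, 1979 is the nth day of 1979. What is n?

158

Days in months before June: 31 + 28 + 31 + 30 + 31 = 151.
Plus 7 days into June → day 158.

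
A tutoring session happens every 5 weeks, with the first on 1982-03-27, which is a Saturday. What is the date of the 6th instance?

1982-09-18

The 6th occurrence is 5 intervals after the first: 5 × 35 = 175 days after 1982-03-27.
March has 31 days — 4 days to the end of March leaves 171.
April has 30 days (141 left).
May has 31 days (110 left).
June has 30 days (80 left).
July has 31 days (49 left).
August has 31 days (18 left).
18 days into September → 1982-09-18.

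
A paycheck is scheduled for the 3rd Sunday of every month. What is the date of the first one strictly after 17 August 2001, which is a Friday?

August 2001 starts on a Wednesday; its first Sunday is the 5th, so the 3rd Sunday is the 19th — 19 August 2001.
19 August 2001 is after 17 August 2001, so that is the next one.

19 August 2001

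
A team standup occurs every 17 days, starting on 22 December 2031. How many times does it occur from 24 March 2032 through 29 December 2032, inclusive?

16

Occurrences land 17·i days after 22 December 2031 for i = 0, 1, 2, …
24 March 2032 is 93 days after the start; 93 ÷ 17 = 5 remainder 8; since the remainder is 8, round up to i = 6. First occurrence in the window: #7 on 2 April 2032 (6×17 = 102 days in).
29 December 2032 is 373 days after the start; 373 ÷ 17 = 21 remainder 16. Last occurrence in the window: #22 on 13 December 2032.
Occurrences #7 through #22: 16 in total.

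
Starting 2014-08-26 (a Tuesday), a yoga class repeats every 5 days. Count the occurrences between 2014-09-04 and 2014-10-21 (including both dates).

Occurrences land 5·i days after 2014-08-26 for i = 0, 1, 2, …
2014-09-04 is 9 days after the start; 9 ÷ 5 = 1 remainder 4; since the remainder is 4, round up to i = 2. First occurrence in the window: #3 on 2014-09-05 (2×5 = 10 days in).
2014-10-21 is 56 days after the start; 56 ÷ 5 = 11 remainder 1. Last occurrence in the window: #12 on 2014-10-20.
Occurrences #3 through #12: 10 in total.

10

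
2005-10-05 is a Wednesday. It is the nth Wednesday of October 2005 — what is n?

Day 5 falls in week ⌈5/7⌉ of the month.
Days 1–7 hold the 1st Wednesday, 8–14 the 2nd, 15–21 the 3rd, 22–28 the 4th, 29–31 the 5th.
5 is in the range for the 1st.

1st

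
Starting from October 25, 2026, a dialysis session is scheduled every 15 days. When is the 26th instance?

The 26th occurrence is 25 intervals after the first: 25 × 15 = 375 days after October 25, 2026.
October has 31 days — 6 days to the end of October leaves 369.
November has 30 days (339 left).
December has 31 days (308 left).
January has 31 days (277 left).
February has 28 days (249 left).
March has 31 days (218 left).
April has 30 days (188 left).
May has 31 days (157 left).
June has 30 days (127 left).
July has 31 days (96 left).
August has 31 days (65 left).
September has 30 days (35 left).
October has 31 days (4 left).
4 days into November → November 4, 2027.

November 4, 2027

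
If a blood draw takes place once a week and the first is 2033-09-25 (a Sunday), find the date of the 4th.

2033-10-16

The 4th occurrence is 3 intervals after the first: 3 × 7 = 21 days after 2033-09-25.
September has 30 days — 5 days to the end of September leaves 16.
16 days into October → 2033-10-16.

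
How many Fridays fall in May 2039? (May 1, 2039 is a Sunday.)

4

May 1, 2039 is a Sunday; the first Friday on or after it is May 6, 2039 (5 days later).
From May 6, 2039 to May 31, 2039 is 31 − 6 = 25 days.
25 ÷ 7 = 3 full weeks with remainder 4, so 3 more Fridays after the first → 4.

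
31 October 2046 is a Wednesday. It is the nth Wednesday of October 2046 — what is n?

5th

Day 31 falls in week ⌈31/7⌉ of the month.
Days 1–7 hold the 1st Wednesday, 8–14 the 2nd, 15–21 the 3rd, 22–28 the 4th, 29–31 the 5th.
31 is in the range for the 5th.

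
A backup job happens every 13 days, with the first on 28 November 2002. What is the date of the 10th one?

25 March 2003

The 10th occurrence is 9 intervals after the first: 9 × 13 = 117 days after 28 November 2002.
November has 30 days — 2 days to the end of November leaves 115.
December has 31 days (84 left).
January has 31 days (53 left).
February has 28 days (25 left).
25 days into March → 25 March 2003.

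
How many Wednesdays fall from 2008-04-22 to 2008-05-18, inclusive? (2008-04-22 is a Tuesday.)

4

2008-04-22 is a Tuesday; the first Wednesday on or after it is 2008-04-23 (1 day later).
From 2008-04-23 to 2008-05-18: 7 + 18 = 25 days (rest of April, May).
25 ÷ 7 = 3 full weeks with remainder 4, so 3 more Wednesdays after the first → 4.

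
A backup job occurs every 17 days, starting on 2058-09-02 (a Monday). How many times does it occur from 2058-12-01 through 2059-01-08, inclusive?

2

Occurrences land 17·i days after 2058-09-02 for i = 0, 1, 2, …
2058-12-01 is 90 days after the start; 90 ÷ 17 = 5 remainder 5; since the remainder is 5, round up to i = 6. First occurrence in the window: #7 on 2058-12-13 (6×17 = 102 days in).
2059-01-08 is 128 days after the start; 128 ÷ 17 = 7 remainder 9. Last occurrence in the window: #8 on 2058-12-30.
Occurrences #7 through #8: 2 in total.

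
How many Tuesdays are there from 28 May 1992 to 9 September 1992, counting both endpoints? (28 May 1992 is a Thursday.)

28 May 1992 is a Thursday; the first Tuesday on or after it is 2 June 1992 (5 days later).
From 2 June 1992 to 9 September 1992: 28 + 31 + 31 + 9 = 99 days (rest of June, July, August, September).
99 ÷ 7 = 14 full weeks with remainder 1, so 14 more Tuesdays after the first → 15.

15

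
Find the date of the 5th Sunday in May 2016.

The first Sunday of May 2016 is May 1.
The 5th Sunday is 4 weeks later: 1 + 28 = 29.

2016-05-29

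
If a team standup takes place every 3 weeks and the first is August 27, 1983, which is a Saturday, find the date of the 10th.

March 3, 1984

The 10th occurrence is 9 intervals after the first: 9 × 21 = 189 days after August 27, 1983.
August has 31 days — 4 days to the end of August leaves 185.
September has 30 days (155 left).
October has 31 days (124 left).
November has 30 days (94 left).
December has 31 days (63 left).
January has 31 days (32 left).
February has 29 days (3 left).
3 days into March → March 3, 1984.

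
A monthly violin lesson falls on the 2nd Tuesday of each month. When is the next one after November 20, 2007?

November 2007 starts on a Thursday; its first Tuesday is the 6th, so the 2nd Tuesday is the 13th — November 13, 2007.
That is not after November 20, 2007, so look at December 2007.
December 2007 starts on a Saturday; its first Tuesday is the 4th, so the 2nd Tuesday is the 11th — December 11, 2007.

December 11, 2007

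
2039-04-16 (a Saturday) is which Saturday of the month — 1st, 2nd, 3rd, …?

3rd

Day 16 falls in week ⌈16/7⌉ of the month.
Days 1–7 hold the 1st Saturday, 8–14 the 2nd, 15–21 the 3rd, 22–28 the 4th, 29–31 the 5th.
16 is in the range for the 3rd.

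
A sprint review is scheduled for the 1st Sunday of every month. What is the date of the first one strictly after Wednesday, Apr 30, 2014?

Apr 2014 starts on a Tuesday, so its 1st Sunday is Apr 6, 2014 (5 days in).
That is not after Apr 30, 2014, so look at May 2014.
May 2014 starts on a Thursday, so its 1st Sunday is May 4, 2014 (3 days in).

May 4, 2014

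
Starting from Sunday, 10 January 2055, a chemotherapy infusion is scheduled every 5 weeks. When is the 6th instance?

The 6th occurrence is 5 intervals after the first: 5 × 35 = 175 days after 10 January 2055.
January has 31 days — 21 days to the end of January leaves 154.
February has 28 days (126 left).
March has 31 days (95 left).
April has 30 days (65 left).
May has 31 days (34 left).
June has 30 days (4 left).
4 days into July → 4 July 2055.

4 July 2055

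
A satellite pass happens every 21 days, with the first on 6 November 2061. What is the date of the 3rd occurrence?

The 3rd occurrence is 2 intervals after the first: 2 × 21 = 42 days after 6 November 2061.
November has 30 days — 24 days to the end of November leaves 18.
18 days into December → 18 December 2061.

18 December 2061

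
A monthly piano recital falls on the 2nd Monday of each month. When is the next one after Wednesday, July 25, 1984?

August 13, 1984

July 1984 starts on a Sunday; its first Monday is the 2nd, so the 2nd Monday is the 9th — July 9, 1984.
That is not after July 25, 1984, so look at August 1984.
August 1984 starts on a Wednesday; its first Monday is the 6th, so the 2nd Monday is the 13th — August 13, 1984.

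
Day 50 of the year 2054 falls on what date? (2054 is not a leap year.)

February 19, 2054

January has 31 days (50 − 31 = 19 remain).
19 into February → February 19.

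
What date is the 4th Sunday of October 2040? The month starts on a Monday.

October 2040 begins on a Monday, so the first Sunday is October 7 (6 days later).
The 4th Sunday is 3 weeks later: 7 + 21 = 28.

2040-10-28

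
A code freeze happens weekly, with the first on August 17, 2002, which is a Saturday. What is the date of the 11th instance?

October 26, 2002

The 11th occurrence is 10 intervals after the first: 10 × 7 = 70 days after August 17, 2002.
August has 31 days — 14 days to the end of August leaves 56.
September has 30 days (26 left).
26 days into October → October 26, 2002.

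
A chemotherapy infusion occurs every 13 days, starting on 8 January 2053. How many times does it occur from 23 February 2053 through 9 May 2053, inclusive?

6

Occurrences land 13·i days after 8 January 2053 for i = 0, 1, 2, …
23 February 2053 is 46 days after the start; 46 ÷ 13 = 3 remainder 7; since the remainder is 7, round up to i = 4. First occurrence in the window: #5 on 1 March 2053 (4×13 = 52 days in).
9 May 2053 is 121 days after the start; 121 ÷ 13 = 9 remainder 4. Last occurrence in the window: #10 on 5 May 2053.
Occurrences #5 through #10: 6 in total.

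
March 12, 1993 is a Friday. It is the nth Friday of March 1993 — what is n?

Day 12 falls in week ⌈12/7⌉ of the month.
Days 1–7 hold the 1st Friday, 8–14 the 2nd, 15–21 the 3rd, 22–28 the 4th, 29–31 the 5th.
12 is in the range for the 2nd.

2nd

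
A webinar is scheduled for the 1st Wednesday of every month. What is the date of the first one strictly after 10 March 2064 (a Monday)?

2 April 2064

March 2064 starts on a Saturday, so its 1st Wednesday is 5 March 2064 (4 days in).
That is not after 10 March 2064, so look at April 2064.
April 2064 starts on a Tuesday, so its 1st Wednesday is 2 April 2064 (1 day in).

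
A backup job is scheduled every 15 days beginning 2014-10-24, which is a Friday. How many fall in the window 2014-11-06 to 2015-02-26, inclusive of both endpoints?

8

Occurrences land 15·i days after 2014-10-24 for i = 0, 1, 2, …
2014-11-06 is 13 days after the start; 13 ÷ 15 = 0 remainder 13; since the remainder is 13, round up to i = 1. First occurrence in the window: #2 on 2014-11-08 (1×15 = 15 days in).
2015-02-26 is 125 days after the start; 125 ÷ 15 = 8 remainder 5. Last occurrence in the window: #9 on 2015-02-21.
Occurrences #2 through #9: 8 in total.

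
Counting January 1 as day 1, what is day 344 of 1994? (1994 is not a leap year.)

Jan has 31 days (344 − 31 = 313 remain).
Feb has 28 days (313 − 28 = 285 remain).
Mar has 31 days (285 − 31 = 254 remain).
Apr has 30 days (254 − 30 = 224 remain).
May has 31 days (224 − 31 = 193 remain).
Jun has 30 days (193 − 30 = 163 remain).
Jul has 31 days (163 − 31 = 132 remain).
Aug has 31 days (132 − 31 = 101 remain).
Sep has 30 days (101 − 30 = 71 remain).
Oct has 31 days (71 − 31 = 40 remain).
Nov has 30 days (40 − 30 = 10 remain).
10 into Dec → Dec 10.

Dec 10, 1994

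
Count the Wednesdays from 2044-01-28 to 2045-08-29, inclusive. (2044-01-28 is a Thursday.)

82

2044-01-28 is a Thursday; the first Wednesday on or after it is 2044-02-03 (6 days later).
From 2044-02-03 to 2045-08-29: 332 + 241 = 573 days (rest of 2044, to 2045-08-29 in 2045).
573 ÷ 7 = 81 full weeks with remainder 6, so 81 more Wednesdays after the first → 82.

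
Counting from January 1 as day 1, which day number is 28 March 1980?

Days in months before March: 31 + 29 = 60.
Plus 28 days into March → day 88.

88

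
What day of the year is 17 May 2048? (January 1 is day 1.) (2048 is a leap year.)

Days in months before May: 31 + 29 + 31 + 30 = 121.
Plus 17 days into May → day 138.

138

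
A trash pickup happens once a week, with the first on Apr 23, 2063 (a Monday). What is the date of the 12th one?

Jul 9, 2063

The 12th occurrence is 11 intervals after the first: 11 × 7 = 77 days after Apr 23, 2063.
Apr has 30 days — 7 days to the end of Apr leaves 70.
May has 31 days (39 left).
Jun has 30 days (9 left).
9 days into Jul → Jul 9, 2063.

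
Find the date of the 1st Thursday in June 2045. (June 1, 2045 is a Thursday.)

1 June 2045

June 2045 begins on a Thursday, so the first Thursday is June 1.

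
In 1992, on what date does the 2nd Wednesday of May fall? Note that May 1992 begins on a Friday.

May 1992 begins on a Friday, so the first Wednesday is May 6 (5 days later).
The 2nd Wednesday is 1 weeks later: 6 + 7 = 13.

1992-05-13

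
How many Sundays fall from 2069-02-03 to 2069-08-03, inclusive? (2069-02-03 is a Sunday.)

26

2069-02-03 is a Sunday; the first Sunday on or after it is 2069-02-03.
From 2069-02-03 to 2069-08-03: 25 + 31 + 30 + 31 + 30 + 31 + 3 = 181 days (rest of February, March, April, May, June, July, August).
181 ÷ 7 = 25 full weeks with remainder 6, so 25 more Sundays after the first → 26.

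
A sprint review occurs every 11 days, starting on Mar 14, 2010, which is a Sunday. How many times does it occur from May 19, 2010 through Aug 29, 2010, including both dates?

Occurrences land 11·i days after Mar 14, 2010 for i = 0, 1, 2, …
May 19, 2010 is 66 days after the start; 66 ÷ 11 = 6 remainder 0. First occurrence in the window: #7 on May 19, 2010 (6×11 = 66 days in).
Aug 29, 2010 is 168 days after the start; 168 ÷ 11 = 15 remainder 3. Last occurrence in the window: #16 on Aug 26, 2010.
Occurrences #7 through #16: 10 in total.

10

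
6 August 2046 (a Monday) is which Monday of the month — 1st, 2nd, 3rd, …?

1st

Day 6 falls in week ⌈6/7⌉ of the month.
Days 1–7 hold the 1st Monday, 8–14 the 2nd, 15–21 the 3rd, 22–28 the 4th, 29–31 the 5th.
6 is in the range for the 1st.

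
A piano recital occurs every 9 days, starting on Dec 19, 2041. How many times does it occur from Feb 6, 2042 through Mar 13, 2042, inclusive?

4

Occurrences land 9·i days after Dec 19, 2041 for i = 0, 1, 2, …
Feb 6, 2042 is 49 days after the start; 49 ÷ 9 = 5 remainder 4; since the remainder is 4, round up to i = 6. First occurrence in the window: #7 on Feb 11, 2042 (6×9 = 54 days in).
Mar 13, 2042 is 84 days after the start; 84 ÷ 9 = 9 remainder 3. Last occurrence in the window: #10 on Mar 10, 2042.
Occurrences #7 through #10: 4 in total.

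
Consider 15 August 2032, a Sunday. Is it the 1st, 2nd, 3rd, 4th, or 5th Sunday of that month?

Day 15 falls in week ⌈15/7⌉ of the month.
Days 1–7 hold the 1st Sunday, 8–14 the 2nd, 15–21 the 3rd, 22–28 the 4th, 29–31 the 5th.
15 is in the range for the 3rd.

3rd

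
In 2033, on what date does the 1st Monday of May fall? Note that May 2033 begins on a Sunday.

May 2033 begins on a Sunday, so the first Monday is May 2 (1 day later).

2 May 2033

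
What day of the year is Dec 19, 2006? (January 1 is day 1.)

Days in months before Dec: 31 + 28 + 31 + 30 + 31 + 30 + 31 + 31 + 30 + 31 + 30 = 334.
Plus 19 days into Dec → day 353.

353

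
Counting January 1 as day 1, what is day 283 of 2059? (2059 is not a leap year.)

January has 31 days (283 − 31 = 252 remain).
February has 28 days (252 − 28 = 224 remain).
March has 31 days (224 − 31 = 193 remain).
April has 30 days (193 − 30 = 163 remain).
May has 31 days (163 − 31 = 132 remain).
June has 30 days (132 − 30 = 102 remain).
July has 31 days (102 − 31 = 71 remain).
August has 31 days (71 − 31 = 40 remain).
September has 30 days (40 − 30 = 10 remain).
10 into October → October 10.

10 October 2059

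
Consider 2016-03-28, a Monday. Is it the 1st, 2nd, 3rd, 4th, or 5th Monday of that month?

4th

Day 28 falls in week ⌈28/7⌉ of the month.
Days 1–7 hold the 1st Monday, 8–14 the 2nd, 15–21 the 3rd, 22–28 the 4th, 29–31 the 5th.
28 is in the range for the 4th.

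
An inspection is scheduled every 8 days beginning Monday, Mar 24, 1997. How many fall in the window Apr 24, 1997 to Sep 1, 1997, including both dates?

17

Occurrences land 8·i days after Mar 24, 1997 for i = 0, 1, 2, …
Apr 24, 1997 is 31 days after the start; 31 ÷ 8 = 3 remainder 7; since the remainder is 7, round up to i = 4. First occurrence in the window: #5 on Apr 25, 1997 (4×8 = 32 days in).
Sep 1, 1997 is 161 days after the start; 161 ÷ 8 = 20 remainder 1. Last occurrence in the window: #21 on Aug 31, 1997.
Occurrences #5 through #21: 17 in total.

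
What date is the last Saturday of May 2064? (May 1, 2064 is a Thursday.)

May 2064 begins on a Thursday, so the first Saturday is May 3 (2 days later).
May 2064 has 31 days. Adding weeks: 3, 10, 17, 24, 31 — the last one ≤ 31 is the 31st.

May 31, 2064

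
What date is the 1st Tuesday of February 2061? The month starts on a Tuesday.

February 2061 begins on a Tuesday, so the first Tuesday is February 1.

1 February 2061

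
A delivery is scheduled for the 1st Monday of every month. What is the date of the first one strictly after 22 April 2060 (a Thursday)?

April 2060 starts on a Thursday, so its 1st Monday is 5 April 2060 (4 days in).
That is not after 22 April 2060, so look at May 2060.
May 2060 starts on a Saturday, so its 1st Monday is 3 May 2060 (2 days in).

3 May 2060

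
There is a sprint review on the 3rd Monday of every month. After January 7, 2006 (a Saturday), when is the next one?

January 2006 starts on a Sunday; its first Monday is the 2nd, so the 3rd Monday is the 16th — January 16, 2006.
January 16, 2006 is after January 7, 2006, so that is the next one.

January 16, 2006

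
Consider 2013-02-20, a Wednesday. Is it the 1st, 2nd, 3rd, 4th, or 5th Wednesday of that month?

3rd

Day 20 falls in week ⌈20/7⌉ of the month.
Days 1–7 hold the 1st Wednesday, 8–14 the 2nd, 15–21 the 3rd, 22–28 the 4th, 29–31 the 5th.
20 is in the range for the 3rd.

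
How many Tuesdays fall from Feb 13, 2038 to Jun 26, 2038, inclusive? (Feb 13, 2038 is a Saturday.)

Feb 13, 2038 is a Saturday; the first Tuesday on or after it is Feb 16, 2038 (3 days later).
From Feb 16, 2038 to Jun 26, 2038: 12 + 31 + 30 + 31 + 26 = 130 days (rest of Feb, Mar, Apr, May, Jun).
130 ÷ 7 = 18 full weeks with remainder 4, so 18 more Tuesdays after the first → 19.

19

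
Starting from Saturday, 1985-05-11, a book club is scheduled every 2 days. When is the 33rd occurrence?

The 33rd occurrence is 32 intervals after the first: 32 × 2 = 64 days after 1985-05-11.
May has 31 days — 20 days to the end of May leaves 44.
June has 30 days (14 left).
14 days into July → 1985-07-14.

1985-07-14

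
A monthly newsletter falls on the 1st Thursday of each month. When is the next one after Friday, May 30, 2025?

Jun 5, 2025

May 2025 starts on a Thursday, so its 1st Thursday is May 1, 2025.
That is not after May 30, 2025, so look at Jun 2025.
Jun 2025 starts on a Sunday, so its 1st Thursday is Jun 5, 2025 (4 days in).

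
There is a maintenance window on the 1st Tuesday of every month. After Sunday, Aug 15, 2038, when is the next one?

Sep 7, 2038

Aug 2038 starts on a Sunday, so its 1st Tuesday is Aug 3, 2038 (2 days in).
That is not after Aug 15, 2038, so look at Sep 2038.
Sep 2038 starts on a Wednesday, so its 1st Tuesday is Sep 7, 2038 (6 days in).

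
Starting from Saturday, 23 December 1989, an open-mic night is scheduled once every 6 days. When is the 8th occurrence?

3 February 1990

The 8th occurrence is 7 intervals after the first: 7 × 6 = 42 days after 23 December 1989.
December has 31 days — 8 days to the end of December leaves 34.
January has 31 days (3 left).
3 days into February → 3 February 1990.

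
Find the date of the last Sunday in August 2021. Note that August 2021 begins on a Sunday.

August 2021 begins on a Sunday, so the first Sunday is August 1.
August 2021 has 31 days. Adding weeks: 1, 8, 15, 22, 29 — the last one ≤ 31 is the 29th.

2021-08-29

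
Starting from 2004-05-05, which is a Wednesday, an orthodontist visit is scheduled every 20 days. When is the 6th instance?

2004-08-13

The 6th occurrence is 5 intervals after the first: 5 × 20 = 100 days after 2004-05-05.
May has 31 days — 26 days to the end of May leaves 74.
June has 30 days (44 left).
July has 31 days (13 left).
13 days into August → 2004-08-13.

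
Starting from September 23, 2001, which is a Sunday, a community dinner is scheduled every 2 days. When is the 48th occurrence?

The 48th occurrence is 47 intervals after the first: 47 × 2 = 94 days after September 23, 2001.
September has 30 days — 7 days to the end of September leaves 87.
October has 31 days (56 left).
November has 30 days (26 left).
26 days into December → December 26, 2001.

December 26, 2001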